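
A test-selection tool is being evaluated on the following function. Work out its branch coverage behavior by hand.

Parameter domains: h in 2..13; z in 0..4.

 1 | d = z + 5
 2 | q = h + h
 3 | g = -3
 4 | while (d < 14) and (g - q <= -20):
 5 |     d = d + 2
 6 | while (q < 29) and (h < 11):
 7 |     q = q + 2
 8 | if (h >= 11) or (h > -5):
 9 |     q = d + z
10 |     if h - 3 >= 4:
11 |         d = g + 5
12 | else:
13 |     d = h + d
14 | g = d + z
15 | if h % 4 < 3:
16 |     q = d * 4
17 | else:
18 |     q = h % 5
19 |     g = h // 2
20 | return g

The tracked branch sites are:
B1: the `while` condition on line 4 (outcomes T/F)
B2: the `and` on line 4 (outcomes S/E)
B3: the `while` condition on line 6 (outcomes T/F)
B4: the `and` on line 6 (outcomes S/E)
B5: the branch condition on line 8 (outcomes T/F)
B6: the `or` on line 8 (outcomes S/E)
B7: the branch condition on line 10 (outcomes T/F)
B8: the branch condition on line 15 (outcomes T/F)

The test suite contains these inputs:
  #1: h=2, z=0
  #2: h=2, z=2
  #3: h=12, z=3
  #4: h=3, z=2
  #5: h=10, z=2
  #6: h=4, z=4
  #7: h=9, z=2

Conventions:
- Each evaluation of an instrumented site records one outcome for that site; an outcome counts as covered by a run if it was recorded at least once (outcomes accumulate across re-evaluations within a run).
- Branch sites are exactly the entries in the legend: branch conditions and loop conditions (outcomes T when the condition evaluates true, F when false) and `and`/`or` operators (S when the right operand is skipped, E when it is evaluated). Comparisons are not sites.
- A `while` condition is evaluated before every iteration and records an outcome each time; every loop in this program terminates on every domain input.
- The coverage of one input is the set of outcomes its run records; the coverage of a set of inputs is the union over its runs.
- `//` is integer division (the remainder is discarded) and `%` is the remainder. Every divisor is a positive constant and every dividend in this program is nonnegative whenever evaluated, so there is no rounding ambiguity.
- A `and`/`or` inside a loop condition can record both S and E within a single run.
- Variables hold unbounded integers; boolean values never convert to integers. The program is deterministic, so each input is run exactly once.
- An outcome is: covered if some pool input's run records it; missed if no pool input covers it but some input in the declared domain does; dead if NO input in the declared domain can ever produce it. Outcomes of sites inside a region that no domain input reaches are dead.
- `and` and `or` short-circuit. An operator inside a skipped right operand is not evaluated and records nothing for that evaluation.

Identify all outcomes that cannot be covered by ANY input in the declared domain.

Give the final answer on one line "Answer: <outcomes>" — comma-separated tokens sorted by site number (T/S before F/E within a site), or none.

running all 60 domain inputs and tallying outcomes:
  B5=F: zero occurrences over every domain input -> dead
  reachable outcomes have witnesses, e.g. B1=T (e.g. h=9, z=0), B1=F (e.g. h=2, z=0), B2=S (e.g. h=9, z=0), B2=E (e.g. h=2, z=0)

Answer: B5=F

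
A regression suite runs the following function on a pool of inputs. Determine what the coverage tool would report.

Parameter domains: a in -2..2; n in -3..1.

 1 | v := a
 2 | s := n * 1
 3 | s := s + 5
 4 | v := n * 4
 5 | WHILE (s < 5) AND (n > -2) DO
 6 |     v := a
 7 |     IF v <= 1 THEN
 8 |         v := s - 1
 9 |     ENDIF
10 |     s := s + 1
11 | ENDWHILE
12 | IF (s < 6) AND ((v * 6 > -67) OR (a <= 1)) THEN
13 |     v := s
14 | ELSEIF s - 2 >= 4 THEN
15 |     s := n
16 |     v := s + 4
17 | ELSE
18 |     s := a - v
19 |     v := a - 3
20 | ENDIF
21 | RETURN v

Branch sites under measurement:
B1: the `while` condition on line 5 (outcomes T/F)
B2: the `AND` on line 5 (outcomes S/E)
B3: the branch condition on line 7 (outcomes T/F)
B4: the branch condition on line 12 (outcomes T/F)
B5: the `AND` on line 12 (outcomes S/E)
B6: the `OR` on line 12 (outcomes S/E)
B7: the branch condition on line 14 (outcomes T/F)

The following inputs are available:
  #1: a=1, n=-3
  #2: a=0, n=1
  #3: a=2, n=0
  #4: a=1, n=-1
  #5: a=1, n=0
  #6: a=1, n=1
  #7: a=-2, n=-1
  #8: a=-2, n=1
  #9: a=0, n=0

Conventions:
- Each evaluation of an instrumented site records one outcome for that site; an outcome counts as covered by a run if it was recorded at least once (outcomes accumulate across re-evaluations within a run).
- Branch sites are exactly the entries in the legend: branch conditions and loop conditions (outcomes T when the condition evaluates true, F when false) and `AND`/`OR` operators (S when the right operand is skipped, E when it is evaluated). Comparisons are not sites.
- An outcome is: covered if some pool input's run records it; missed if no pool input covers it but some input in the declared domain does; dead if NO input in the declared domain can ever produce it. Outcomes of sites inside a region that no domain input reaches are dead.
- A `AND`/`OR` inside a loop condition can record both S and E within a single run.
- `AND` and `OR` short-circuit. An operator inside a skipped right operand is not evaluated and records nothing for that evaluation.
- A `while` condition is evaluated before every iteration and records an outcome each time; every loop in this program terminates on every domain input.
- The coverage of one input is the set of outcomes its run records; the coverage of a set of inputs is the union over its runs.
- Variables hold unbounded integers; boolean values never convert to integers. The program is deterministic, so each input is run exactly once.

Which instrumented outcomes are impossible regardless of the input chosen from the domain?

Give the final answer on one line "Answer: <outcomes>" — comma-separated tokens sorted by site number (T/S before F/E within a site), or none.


sweeping the full domain (25 inputs) for each outcome:
  reachable outcomes have witnesses, e.g. B1=T (e.g. a=-2, n=-1), B1=F (e.g. a=-2, n=-3), B2=S (e.g. a=-2, n=-1), B2=E (e.g. a=-2, n=-3)
Answer: none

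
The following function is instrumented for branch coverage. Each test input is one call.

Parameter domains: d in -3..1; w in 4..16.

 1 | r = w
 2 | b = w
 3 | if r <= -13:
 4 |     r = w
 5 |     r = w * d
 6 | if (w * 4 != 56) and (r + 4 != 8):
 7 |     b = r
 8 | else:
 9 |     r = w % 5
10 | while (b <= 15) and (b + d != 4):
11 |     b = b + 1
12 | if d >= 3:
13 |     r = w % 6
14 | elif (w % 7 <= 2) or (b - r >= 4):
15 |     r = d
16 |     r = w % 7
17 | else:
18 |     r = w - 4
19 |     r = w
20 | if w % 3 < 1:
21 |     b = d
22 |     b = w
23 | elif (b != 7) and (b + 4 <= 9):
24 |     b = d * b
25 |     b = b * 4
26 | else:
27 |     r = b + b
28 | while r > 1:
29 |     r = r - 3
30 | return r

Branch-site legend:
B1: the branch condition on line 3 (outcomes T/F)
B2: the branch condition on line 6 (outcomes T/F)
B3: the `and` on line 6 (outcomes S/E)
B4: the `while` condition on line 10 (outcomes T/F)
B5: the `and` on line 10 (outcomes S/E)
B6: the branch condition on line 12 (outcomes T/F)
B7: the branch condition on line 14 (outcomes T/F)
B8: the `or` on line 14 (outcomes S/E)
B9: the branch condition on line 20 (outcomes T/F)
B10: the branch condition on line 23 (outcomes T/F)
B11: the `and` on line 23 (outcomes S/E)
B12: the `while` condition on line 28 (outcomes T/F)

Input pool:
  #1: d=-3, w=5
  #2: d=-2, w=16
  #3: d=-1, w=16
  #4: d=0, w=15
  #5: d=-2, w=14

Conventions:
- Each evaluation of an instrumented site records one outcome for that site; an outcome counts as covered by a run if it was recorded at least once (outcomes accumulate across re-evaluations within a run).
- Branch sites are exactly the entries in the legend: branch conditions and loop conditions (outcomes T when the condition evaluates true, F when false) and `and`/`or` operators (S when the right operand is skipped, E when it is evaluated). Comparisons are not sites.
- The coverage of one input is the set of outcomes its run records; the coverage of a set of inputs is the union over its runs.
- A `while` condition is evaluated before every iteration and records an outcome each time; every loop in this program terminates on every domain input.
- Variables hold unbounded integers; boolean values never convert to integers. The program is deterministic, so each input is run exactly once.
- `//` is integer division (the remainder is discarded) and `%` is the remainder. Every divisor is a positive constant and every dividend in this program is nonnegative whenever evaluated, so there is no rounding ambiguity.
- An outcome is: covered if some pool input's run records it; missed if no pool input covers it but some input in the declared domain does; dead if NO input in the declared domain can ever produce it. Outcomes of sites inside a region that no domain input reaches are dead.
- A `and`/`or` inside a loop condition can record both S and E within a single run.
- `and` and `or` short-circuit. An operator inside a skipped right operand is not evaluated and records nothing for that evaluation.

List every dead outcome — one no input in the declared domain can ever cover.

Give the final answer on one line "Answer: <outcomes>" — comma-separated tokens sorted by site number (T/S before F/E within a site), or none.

sweeping the full domain (65 inputs) for each outcome:
  B1=T: no domain input ever produces it -> dead
  B6=T: no domain input ever produces it -> dead
  reachable outcomes have witnesses, e.g. B1=F (e.g. d=-3, w=4), B2=T (e.g. d=-3, w=5), B2=F (e.g. d=-3, w=4), B3=S (e.g. d=-3, w=14)

Answer: B1=T, B6=T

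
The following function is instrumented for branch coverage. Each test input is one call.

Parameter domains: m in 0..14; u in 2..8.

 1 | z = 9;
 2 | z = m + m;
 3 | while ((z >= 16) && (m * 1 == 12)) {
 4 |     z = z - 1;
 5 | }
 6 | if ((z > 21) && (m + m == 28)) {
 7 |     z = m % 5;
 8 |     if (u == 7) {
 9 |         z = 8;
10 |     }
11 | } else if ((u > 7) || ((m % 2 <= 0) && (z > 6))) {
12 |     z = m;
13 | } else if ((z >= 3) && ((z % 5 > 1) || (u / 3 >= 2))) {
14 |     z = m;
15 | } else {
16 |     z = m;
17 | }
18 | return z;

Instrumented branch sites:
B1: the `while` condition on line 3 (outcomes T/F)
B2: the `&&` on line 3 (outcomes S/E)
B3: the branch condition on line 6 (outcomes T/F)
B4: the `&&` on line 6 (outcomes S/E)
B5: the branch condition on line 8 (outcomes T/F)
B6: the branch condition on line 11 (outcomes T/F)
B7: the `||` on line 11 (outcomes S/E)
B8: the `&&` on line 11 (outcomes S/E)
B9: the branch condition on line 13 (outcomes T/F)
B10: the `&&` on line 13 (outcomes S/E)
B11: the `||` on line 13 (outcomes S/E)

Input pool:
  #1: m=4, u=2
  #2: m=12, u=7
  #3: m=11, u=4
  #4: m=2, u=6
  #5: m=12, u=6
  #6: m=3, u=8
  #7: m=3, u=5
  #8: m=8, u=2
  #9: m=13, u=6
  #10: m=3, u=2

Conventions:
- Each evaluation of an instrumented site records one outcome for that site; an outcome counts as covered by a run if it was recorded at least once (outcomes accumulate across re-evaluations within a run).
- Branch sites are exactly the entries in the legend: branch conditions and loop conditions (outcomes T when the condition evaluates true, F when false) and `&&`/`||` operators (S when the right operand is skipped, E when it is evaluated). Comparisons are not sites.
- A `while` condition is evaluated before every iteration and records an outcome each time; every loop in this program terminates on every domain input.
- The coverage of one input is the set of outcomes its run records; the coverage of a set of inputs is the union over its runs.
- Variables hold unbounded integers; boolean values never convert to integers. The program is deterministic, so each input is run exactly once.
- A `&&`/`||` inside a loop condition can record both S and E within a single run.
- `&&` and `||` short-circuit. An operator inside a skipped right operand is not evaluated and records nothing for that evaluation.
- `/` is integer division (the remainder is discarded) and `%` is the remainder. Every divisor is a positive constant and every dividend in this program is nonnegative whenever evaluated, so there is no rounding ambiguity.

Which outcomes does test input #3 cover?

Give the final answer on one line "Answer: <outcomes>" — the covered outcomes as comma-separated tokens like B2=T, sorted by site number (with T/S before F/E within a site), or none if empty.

Tracing the run of input #3 (m=11, u=4):
  B2->E, B1->F, B4->E, B3->F, B7->E, B8->S, B6->F, B10->E, B11->S, B9->T
distinct outcomes covered: B1=F, B2=E, B3=F, B4=E, B6=F, B7=E, B8=S, B9=T, B10=E, B11=S

Answer: B1=F, B2=E, B3=F, B4=E, B6=F, B7=E, B8=S, B9=T, B10=E, B11=S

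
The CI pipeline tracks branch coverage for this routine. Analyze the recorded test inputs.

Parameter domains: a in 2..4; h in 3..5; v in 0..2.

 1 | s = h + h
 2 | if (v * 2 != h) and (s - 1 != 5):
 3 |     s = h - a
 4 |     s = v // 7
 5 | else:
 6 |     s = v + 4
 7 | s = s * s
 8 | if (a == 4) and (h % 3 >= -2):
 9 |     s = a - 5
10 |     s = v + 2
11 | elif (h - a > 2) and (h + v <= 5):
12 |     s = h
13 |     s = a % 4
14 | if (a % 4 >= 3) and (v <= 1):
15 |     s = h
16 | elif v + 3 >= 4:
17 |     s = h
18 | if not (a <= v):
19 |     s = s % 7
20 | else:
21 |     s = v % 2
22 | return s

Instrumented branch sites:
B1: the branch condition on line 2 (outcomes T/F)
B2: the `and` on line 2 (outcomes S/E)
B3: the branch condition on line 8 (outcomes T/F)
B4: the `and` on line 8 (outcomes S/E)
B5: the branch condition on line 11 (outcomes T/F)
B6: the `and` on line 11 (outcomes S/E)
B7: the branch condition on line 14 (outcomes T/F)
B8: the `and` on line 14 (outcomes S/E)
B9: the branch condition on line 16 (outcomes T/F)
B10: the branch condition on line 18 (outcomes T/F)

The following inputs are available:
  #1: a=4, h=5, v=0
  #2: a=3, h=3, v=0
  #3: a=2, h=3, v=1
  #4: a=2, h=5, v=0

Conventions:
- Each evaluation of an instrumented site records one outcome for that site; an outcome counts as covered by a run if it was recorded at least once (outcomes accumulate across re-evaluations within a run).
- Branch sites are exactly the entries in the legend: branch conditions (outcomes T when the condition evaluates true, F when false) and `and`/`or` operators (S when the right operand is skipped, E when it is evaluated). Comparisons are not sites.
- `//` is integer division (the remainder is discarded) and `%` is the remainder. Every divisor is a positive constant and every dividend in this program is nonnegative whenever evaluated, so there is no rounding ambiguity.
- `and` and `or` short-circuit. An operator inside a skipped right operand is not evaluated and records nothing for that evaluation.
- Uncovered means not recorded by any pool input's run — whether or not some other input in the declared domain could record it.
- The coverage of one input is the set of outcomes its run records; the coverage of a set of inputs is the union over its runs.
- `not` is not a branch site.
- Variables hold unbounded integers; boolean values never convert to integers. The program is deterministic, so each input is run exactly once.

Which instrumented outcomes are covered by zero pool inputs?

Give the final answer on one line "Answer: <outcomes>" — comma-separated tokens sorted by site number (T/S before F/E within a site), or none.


input #1 (a=4, h=5, v=0): covers B1=T, B2=E, B3=T, B4=E, B7=F, B8=S, B9=F, B10=T
input #2 (a=3, h=3, v=0): covers B1=F, B2=E, B3=F, B4=S, B5=F, B6=S, B7=T, B8=E, B10=T
input #3 (a=2, h=3, v=1): covers B1=F, B2=E, B3=F, B4=S, B5=F, B6=S, B7=F, B8=S, B9=T, B10=T
input #4 (a=2, h=5, v=0): covers B1=T, B2=E, B3=F, B4=S, B5=T, B6=E, B7=F, B8=S, B9=F, B10=T
union over the pool: B1=T, B1=F, B2=E, B3=T, B3=F, B4=S, B4=E, B5=T, B5=F, B6=S, B6=E, B7=T, B7=F, B8=S, B8=E, B9=T, B9=F, B10=T
uncovered (2 of 20): B2=S, B10=F
Answer: B2=S, B10=F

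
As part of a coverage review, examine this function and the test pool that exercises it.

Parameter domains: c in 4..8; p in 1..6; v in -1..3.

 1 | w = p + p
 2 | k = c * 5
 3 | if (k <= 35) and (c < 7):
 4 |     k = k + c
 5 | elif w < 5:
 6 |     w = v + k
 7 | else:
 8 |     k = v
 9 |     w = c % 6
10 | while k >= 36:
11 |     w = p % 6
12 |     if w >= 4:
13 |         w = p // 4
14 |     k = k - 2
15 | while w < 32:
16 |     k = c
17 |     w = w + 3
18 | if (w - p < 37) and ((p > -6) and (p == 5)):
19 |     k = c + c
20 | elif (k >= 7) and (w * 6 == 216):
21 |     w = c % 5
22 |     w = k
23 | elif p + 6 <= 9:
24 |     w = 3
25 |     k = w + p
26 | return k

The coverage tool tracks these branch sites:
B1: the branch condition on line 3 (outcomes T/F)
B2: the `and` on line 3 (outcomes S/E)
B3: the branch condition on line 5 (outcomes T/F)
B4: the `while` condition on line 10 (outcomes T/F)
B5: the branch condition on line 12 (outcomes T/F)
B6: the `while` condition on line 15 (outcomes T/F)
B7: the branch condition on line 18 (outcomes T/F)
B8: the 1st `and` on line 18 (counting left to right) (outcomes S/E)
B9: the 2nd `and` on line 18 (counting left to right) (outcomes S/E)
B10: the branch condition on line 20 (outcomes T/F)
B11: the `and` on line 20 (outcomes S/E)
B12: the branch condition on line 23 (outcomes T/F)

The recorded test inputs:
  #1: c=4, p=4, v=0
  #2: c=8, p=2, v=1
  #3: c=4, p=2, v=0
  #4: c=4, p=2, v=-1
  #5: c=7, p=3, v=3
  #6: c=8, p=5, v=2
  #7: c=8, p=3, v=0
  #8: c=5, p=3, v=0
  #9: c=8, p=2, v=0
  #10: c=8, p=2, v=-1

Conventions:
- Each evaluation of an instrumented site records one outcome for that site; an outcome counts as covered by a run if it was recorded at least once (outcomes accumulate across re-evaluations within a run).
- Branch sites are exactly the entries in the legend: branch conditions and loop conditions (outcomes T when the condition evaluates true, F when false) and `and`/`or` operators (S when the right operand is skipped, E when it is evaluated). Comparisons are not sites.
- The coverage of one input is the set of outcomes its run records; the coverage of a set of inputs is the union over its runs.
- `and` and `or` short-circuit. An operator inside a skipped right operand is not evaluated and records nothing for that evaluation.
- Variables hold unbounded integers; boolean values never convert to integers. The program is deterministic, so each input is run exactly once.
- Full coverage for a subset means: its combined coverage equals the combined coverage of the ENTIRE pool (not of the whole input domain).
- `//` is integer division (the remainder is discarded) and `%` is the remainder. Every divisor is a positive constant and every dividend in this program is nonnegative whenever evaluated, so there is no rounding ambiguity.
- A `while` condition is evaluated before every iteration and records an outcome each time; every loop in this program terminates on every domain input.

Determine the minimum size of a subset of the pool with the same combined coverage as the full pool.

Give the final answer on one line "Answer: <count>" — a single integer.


input #1, c=4, p=4, v=0: events B2->E, B1->T, B4->F, B6->T, B6->T, B6->T, B6->T, B6->T, B6->T, B6->T, B6->T, B6->F, B8->E, B9->E, ...; outcomes B1=T, B2=E, B4=F, B6=T, B6=F, B7=F, B8=E, B9=E, B10=F, B11=S, B12=F
input #2, c=8, p=2, v=1: events B2->S, B1->F, B3->T, B4->T, B5->F, B4->T, B5->F, B4->T, B5->F, B4->F, B6->T, B6->T, B6->T, B6->T, ...; outcomes B1=F, B2=S, B3=T, B4=T, B4=F, B5=F, B6=T, B6=F, B7=F, B8=E, B9=E, B10=F, B11=E, B12=T
input #3, c=4, p=2, v=0: events B2->E, B1->T, B4->F, B6->T, B6->T, B6->T, B6->T, B6->T, B6->T, B6->T, B6->T, B6->T, B6->T, B6->F, ...; outcomes B1=T, B2=E, B4=F, B6=T, B6=F, B7=F, B8=E, B9=E, B10=F, B11=S, B12=T
input #4, c=4, p=2, v=-1: events B2->E, B1->T, B4->F, B6->T, B6->T, B6->T, B6->T, B6->T, B6->T, B6->T, B6->T, B6->T, B6->T, B6->F, ...; outcomes B1=T, B2=E, B4=F, B6=T, B6=F, B7=F, B8=E, B9=E, B10=F, B11=S, B12=T
input #5, c=7, p=3, v=3: events B2->E, B1->F, B3->F, B4->F, B6->T, B6->T, B6->T, B6->T, B6->T, B6->T, B6->T, B6->T, B6->T, B6->T, ...; outcomes B1=F, B2=E, B3=F, B4=F, B6=T, B6=F, B7=F, B8=E, B9=E, B10=F, B11=E, B12=T
input #6, c=8, p=5, v=2: events B2->S, B1->F, B3->F, B4->F, B6->T, B6->T, B6->T, B6->T, B6->T, B6->T, B6->T, B6->T, B6->T, B6->T, ...; outcomes B1=F, B2=S, B3=F, B4=F, B6=T, B6=F, B7=T, B8=E, B9=E
input #7, c=8, p=3, v=0: events B2->S, B1->F, B3->F, B4->F, B6->T, B6->T, B6->T, B6->T, B6->T, B6->T, B6->T, B6->T, B6->T, B6->T, ...; outcomes B1=F, B2=S, B3=F, B4=F, B6=T, B6=F, B7=F, B8=E, B9=E, B10=F, B11=E, B12=T
input #8, c=5, p=3, v=0: events B2->E, B1->T, B4->F, B6->T, B6->T, B6->T, B6->T, B6->T, B6->T, B6->T, B6->T, B6->T, B6->F, B8->E, ...; outcomes B1=T, B2=E, B4=F, B6=T, B6=F, B7=F, B8=E, B9=E, B10=F, B11=S, B12=T
input #9, c=8, p=2, v=0: events B2->S, B1->F, B3->T, B4->T, B5->F, B4->T, B5->F, B4->T, B5->F, B4->F, B6->T, B6->T, B6->T, B6->T, ...; outcomes B1=F, B2=S, B3=T, B4=T, B4=F, B5=F, B6=T, B6=F, B7=F, B8=E, B9=E, B10=F, B11=E, B12=T
input #10, c=8, p=2, v=-1: events B2->S, B1->F, B3->T, B4->T, B5->F, B4->T, B5->F, B4->T, B5->F, B4->F, B6->T, B6->T, B6->T, B6->T, ...; outcomes B1=F, B2=S, B3=T, B4=T, B4=F, B5=F, B6=T, B6=F, B7=F, B8=E, B9=E, B10=F, B11=E, B12=T
union over all inputs: B1=T, B1=F, B2=S, B2=E, B3=T, B3=F, B4=T, B4=F, B5=F, B6=T, B6=F, B7=T, B7=F, B8=E, B9=E, B10=F, B11=S, B11=E, B12=T, B12=F (20 outcomes)
checked all size-1 subsets: none covers 20 outcomes (max 14/20)
checked all size-2 subsets: none covers 20 outcomes (max 18/20)
at size 3, {1, 2, 6} reaches all 20 outcomes; every lexicographically earlier size-3 subset fails
Answer: 3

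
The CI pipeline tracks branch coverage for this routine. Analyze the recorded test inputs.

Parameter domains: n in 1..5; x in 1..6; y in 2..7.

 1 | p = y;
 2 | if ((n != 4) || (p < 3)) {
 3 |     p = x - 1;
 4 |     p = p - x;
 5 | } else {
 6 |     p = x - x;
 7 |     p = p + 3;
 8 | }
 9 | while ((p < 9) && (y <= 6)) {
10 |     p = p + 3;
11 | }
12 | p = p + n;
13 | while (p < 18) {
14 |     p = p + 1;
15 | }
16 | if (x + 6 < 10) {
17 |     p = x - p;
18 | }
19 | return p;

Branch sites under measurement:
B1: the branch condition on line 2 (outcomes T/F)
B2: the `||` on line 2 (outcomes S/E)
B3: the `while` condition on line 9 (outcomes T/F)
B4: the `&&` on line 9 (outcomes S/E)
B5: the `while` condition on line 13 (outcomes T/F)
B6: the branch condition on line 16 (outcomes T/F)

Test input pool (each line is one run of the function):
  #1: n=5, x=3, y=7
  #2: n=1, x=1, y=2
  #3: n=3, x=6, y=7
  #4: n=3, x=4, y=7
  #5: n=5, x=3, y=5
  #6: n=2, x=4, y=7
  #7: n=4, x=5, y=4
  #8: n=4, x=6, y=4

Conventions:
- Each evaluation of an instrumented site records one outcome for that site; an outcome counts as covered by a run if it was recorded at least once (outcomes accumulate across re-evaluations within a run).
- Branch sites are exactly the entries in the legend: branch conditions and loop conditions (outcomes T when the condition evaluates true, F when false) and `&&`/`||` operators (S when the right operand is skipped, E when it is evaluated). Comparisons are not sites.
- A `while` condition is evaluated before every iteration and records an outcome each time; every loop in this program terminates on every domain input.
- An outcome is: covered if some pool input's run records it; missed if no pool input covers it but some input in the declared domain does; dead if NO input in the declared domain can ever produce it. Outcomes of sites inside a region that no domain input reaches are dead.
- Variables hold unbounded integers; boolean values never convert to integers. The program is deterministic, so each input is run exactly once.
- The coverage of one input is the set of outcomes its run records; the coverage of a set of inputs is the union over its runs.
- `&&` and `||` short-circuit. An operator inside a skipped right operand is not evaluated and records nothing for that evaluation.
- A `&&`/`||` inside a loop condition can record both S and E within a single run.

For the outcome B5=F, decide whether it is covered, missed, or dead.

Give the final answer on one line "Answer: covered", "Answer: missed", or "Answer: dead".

B5=F is recorded by pool input(s) 1, 2, 3, 4, 5, 6, 7, 8 -> covered

Answer: covered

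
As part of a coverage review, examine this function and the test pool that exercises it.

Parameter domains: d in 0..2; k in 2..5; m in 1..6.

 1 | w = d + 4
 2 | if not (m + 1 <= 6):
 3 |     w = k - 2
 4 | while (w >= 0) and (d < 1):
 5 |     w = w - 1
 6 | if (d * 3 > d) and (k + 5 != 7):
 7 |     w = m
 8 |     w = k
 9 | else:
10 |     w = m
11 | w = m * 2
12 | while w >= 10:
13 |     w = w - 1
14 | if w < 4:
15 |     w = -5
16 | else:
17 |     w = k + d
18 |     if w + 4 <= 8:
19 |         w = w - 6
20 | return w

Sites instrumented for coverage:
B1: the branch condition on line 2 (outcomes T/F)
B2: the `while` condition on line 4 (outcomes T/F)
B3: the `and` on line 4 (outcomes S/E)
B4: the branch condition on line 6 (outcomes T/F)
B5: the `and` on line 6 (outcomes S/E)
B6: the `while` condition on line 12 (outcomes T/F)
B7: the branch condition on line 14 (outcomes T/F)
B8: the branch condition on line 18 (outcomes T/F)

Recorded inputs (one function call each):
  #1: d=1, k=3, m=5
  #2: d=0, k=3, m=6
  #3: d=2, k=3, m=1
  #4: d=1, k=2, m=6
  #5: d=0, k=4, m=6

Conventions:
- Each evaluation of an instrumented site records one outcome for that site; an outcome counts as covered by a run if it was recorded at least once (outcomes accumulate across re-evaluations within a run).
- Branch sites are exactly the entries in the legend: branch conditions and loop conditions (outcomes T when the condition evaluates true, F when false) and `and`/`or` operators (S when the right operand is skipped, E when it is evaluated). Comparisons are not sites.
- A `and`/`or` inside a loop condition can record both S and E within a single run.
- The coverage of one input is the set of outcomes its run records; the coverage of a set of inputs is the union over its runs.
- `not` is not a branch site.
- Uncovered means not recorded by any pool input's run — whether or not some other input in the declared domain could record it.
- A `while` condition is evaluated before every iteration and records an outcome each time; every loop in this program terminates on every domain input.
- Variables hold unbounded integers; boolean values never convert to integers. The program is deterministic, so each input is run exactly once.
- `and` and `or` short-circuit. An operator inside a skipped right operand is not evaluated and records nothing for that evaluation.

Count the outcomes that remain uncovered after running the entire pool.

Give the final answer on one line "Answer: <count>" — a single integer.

run #1 (d=1, k=3, m=5) runs B1->F, B3->E, B2->F, B5->E, B4->T, B6->T, B6->F, B7->F, B8->T; records B1=F, B2=F, B3=E, B4=T, B5=E, B6=T, B6=F, B7=F, B8=T
run #2 (d=0, k=3, m=6) runs B1->T, B3->E, B2->T, B3->E, B2->T, B3->S, B2->F, B5->S, B4->F, B6->T, B6->T, B6->T, B6->F, B7->F, ...; records B1=T, B2=T, B2=F, B3=S, B3=E, B4=F, B5=S, B6=T, B6=F, B7=F, B8=T
run #3 (d=2, k=3, m=1) runs B1->F, B3->E, B2->F, B5->E, B4->T, B6->F, B7->T; records B1=F, B2=F, B3=E, B4=T, B5=E, B6=F, B7=T
run #4 (d=1, k=2, m=6) runs B1->T, B3->E, B2->F, B5->E, B4->F, B6->T, B6->T, B6->T, B6->F, B7->F, B8->T; records B1=T, B2=F, B3=E, B4=F, B5=E, B6=T, B6=F, B7=F, B8=T
run #5 (d=0, k=4, m=6) runs B1->T, B3->E, B2->T, B3->E, B2->T, B3->E, B2->T, B3->S, B2->F, B5->S, B4->F, B6->T, B6->T, B6->T, ...; records B1=T, B2=T, B2=F, B3=S, B3=E, B4=F, B5=S, B6=T, B6=F, B7=F, B8=T
union over the pool: B1=T, B1=F, B2=T, B2=F, B3=S, B3=E, B4=T, B4=F, B5=S, B5=E, B6=T, B6=F, B7=T, B7=F, B8=T
uncovered (1 of 16): B8=F

Answer: 1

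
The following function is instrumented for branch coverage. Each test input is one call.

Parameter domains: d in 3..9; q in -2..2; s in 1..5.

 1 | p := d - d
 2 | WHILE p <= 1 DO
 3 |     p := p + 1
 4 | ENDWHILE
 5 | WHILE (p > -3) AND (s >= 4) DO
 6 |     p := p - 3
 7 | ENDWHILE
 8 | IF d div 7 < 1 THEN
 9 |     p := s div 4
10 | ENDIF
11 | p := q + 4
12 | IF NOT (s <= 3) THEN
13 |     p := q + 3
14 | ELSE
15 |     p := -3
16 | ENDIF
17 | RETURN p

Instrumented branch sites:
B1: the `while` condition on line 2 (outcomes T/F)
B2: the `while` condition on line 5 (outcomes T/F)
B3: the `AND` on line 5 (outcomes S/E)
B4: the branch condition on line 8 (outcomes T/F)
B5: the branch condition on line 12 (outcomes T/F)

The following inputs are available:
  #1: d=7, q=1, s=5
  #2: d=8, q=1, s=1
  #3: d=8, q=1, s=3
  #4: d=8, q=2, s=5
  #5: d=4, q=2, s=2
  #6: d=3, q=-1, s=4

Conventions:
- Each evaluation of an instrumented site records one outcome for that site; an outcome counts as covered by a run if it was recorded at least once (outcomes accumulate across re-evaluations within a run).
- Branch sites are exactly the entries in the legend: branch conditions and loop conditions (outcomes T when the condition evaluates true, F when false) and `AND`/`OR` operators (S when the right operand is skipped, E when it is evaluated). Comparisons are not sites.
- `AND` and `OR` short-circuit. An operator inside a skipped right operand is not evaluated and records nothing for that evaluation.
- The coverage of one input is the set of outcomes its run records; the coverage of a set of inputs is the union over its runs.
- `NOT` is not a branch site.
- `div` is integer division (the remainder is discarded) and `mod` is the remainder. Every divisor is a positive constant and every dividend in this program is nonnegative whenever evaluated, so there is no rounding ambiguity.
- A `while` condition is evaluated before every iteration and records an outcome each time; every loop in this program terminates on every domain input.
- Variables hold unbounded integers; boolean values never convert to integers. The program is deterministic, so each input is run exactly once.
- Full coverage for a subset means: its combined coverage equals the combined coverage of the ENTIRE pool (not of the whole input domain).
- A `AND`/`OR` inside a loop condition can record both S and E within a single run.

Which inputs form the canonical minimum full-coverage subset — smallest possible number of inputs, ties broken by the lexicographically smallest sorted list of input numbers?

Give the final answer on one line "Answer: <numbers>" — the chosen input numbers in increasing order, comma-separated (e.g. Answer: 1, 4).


input #1, d=7, q=1, s=5: outcomes B1=T, B1=F, B2=T, B2=F, B3=S, B3=E, B4=F, B5=T
input #2, d=8, q=1, s=1: outcomes B1=T, B1=F, B2=F, B3=E, B4=F, B5=F
input #3, d=8, q=1, s=3: outcomes B1=T, B1=F, B2=F, B3=E, B4=F, B5=F
input #4, d=8, q=2, s=5: outcomes B1=T, B1=F, B2=T, B2=F, B3=S, B3=E, B4=F, B5=T
input #5, d=4, q=2, s=2: outcomes B1=T, B1=F, B2=F, B3=E, B4=T, B5=F
input #6, d=3, q=-1, s=4: outcomes B1=T, B1=F, B2=T, B2=F, B3=S, B3=E, B4=T, B5=T
union over all inputs: B1=T, B1=F, B2=T, B2=F, B3=S, B3=E, B4=T, B4=F, B5=T, B5=F (10 outcomes)
size 1 is not enough: best union over all size-1 subsets is 8/10
at size 2, {1, 5} reaches all 10 outcomes; every lexicographically earlier size-2 subset fails
Answer: 1, 5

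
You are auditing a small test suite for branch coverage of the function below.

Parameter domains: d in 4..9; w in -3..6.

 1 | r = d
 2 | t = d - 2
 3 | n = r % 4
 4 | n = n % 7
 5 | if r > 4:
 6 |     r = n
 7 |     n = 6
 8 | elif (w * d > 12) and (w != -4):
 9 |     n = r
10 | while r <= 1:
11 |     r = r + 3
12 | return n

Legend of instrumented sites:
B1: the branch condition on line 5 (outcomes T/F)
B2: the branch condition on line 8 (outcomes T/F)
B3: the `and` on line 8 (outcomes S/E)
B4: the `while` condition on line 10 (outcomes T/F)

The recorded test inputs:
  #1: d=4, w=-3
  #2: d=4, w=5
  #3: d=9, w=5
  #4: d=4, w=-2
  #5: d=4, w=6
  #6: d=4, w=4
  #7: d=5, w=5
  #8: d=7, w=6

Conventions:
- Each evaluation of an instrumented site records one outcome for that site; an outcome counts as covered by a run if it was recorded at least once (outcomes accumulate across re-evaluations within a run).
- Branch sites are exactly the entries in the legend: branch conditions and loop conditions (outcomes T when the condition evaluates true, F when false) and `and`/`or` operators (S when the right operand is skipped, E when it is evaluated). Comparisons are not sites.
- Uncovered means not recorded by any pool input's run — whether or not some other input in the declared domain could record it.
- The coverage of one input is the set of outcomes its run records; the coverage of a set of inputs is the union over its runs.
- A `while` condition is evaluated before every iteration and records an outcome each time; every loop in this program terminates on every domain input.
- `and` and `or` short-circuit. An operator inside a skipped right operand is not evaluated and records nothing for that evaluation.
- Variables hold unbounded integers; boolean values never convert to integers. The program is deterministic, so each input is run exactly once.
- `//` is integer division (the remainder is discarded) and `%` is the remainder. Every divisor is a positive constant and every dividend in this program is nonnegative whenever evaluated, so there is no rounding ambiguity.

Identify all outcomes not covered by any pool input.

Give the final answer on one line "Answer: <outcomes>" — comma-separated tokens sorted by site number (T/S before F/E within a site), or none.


#1 (d=4, w=-3) -> B1->F, B3->S, B2->F, B4->F; covered: B1=F, B2=F, B3=S, B4=F
#2 (d=4, w=5) -> B1->F, B3->E, B2->T, B4->F; covered: B1=F, B2=T, B3=E, B4=F
#3 (d=9, w=5) -> B1->T, B4->T, B4->F; covered: B1=T, B4=T, B4=F
#4 (d=4, w=-2) -> B1->F, B3->S, B2->F, B4->F; covered: B1=F, B2=F, B3=S, B4=F
#5 (d=4, w=6) -> B1->F, B3->E, B2->T, B4->F; covered: B1=F, B2=T, B3=E, B4=F
#6 (d=4, w=4) -> B1->F, B3->E, B2->T, B4->F; covered: B1=F, B2=T, B3=E, B4=F
#7 (d=5, w=5) -> B1->T, B4->T, B4->F; covered: B1=T, B4=T, B4=F
#8 (d=7, w=6) -> B1->T, B4->F; covered: B1=T, B4=F
union over the pool: B1=T, B1=F, B2=T, B2=F, B3=S, B3=E, B4=T, B4=F
uncovered (0 of 8): none
Answer: none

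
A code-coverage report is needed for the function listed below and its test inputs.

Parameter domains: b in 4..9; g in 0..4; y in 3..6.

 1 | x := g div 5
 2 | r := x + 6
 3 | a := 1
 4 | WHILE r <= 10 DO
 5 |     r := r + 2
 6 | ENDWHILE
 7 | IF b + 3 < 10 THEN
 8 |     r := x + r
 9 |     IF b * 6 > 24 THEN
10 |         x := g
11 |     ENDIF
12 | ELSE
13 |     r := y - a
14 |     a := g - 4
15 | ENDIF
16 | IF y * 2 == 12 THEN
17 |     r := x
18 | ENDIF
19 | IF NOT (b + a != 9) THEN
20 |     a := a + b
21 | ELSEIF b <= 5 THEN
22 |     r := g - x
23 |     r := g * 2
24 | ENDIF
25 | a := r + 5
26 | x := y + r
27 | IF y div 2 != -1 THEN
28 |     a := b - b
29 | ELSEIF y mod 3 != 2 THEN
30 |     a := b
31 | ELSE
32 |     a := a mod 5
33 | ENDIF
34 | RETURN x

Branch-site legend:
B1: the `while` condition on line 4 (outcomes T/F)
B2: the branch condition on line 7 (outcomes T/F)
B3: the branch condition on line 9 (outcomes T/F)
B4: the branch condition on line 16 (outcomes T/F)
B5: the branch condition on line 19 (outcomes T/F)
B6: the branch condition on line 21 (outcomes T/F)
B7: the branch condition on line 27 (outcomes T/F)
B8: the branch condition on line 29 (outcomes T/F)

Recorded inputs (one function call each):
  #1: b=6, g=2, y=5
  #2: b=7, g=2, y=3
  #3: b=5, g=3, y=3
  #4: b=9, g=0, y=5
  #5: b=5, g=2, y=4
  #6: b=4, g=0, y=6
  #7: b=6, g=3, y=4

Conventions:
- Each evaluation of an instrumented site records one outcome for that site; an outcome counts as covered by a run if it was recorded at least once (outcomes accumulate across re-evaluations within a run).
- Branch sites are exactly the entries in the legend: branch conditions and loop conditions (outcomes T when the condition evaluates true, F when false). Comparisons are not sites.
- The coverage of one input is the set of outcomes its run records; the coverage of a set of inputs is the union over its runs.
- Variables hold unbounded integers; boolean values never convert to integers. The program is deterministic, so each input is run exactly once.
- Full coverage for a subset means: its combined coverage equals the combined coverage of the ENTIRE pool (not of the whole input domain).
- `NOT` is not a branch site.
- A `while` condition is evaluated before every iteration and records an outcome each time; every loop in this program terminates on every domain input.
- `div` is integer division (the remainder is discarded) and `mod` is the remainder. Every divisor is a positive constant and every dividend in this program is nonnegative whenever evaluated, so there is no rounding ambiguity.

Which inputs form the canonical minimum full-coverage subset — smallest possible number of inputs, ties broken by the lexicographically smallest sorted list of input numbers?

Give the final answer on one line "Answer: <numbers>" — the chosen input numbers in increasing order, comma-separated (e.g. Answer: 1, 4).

test 1 (b=6, g=2, y=5) hits B1=T, B1=F, B2=T, B3=T, B4=F, B5=F, B6=F, B7=T
test 2 (b=7, g=2, y=3) hits B1=T, B1=F, B2=F, B4=F, B5=F, B6=F, B7=T
test 3 (b=5, g=3, y=3) hits B1=T, B1=F, B2=T, B3=T, B4=F, B5=F, B6=T, B7=T
test 4 (b=9, g=0, y=5) hits B1=T, B1=F, B2=F, B4=F, B5=F, B6=F, B7=T
test 5 (b=5, g=2, y=4) hits B1=T, B1=F, B2=T, B3=T, B4=F, B5=F, B6=T, B7=T
test 6 (b=4, g=0, y=6) hits B1=T, B1=F, B2=T, B3=F, B4=T, B5=F, B6=T, B7=T
test 7 (b=6, g=3, y=4) hits B1=T, B1=F, B2=T, B3=T, B4=F, B5=F, B6=F, B7=T
together the pool reaches 12 outcomes: B1=T, B1=F, B2=T, B2=F, B3=T, B3=F, B4=T, B4=F, B5=F, B6=T, B6=F, B7=T
checked all size-1 subsets: none covers 12 outcomes (max 8/12)
checked all size-2 subsets: none covers 12 outcomes (max 11/12)
size 3: inputs {1, 2, 6} cover all 12 outcomes, and no lexicographically smaller subset of this size does

Answer: 1, 2, 6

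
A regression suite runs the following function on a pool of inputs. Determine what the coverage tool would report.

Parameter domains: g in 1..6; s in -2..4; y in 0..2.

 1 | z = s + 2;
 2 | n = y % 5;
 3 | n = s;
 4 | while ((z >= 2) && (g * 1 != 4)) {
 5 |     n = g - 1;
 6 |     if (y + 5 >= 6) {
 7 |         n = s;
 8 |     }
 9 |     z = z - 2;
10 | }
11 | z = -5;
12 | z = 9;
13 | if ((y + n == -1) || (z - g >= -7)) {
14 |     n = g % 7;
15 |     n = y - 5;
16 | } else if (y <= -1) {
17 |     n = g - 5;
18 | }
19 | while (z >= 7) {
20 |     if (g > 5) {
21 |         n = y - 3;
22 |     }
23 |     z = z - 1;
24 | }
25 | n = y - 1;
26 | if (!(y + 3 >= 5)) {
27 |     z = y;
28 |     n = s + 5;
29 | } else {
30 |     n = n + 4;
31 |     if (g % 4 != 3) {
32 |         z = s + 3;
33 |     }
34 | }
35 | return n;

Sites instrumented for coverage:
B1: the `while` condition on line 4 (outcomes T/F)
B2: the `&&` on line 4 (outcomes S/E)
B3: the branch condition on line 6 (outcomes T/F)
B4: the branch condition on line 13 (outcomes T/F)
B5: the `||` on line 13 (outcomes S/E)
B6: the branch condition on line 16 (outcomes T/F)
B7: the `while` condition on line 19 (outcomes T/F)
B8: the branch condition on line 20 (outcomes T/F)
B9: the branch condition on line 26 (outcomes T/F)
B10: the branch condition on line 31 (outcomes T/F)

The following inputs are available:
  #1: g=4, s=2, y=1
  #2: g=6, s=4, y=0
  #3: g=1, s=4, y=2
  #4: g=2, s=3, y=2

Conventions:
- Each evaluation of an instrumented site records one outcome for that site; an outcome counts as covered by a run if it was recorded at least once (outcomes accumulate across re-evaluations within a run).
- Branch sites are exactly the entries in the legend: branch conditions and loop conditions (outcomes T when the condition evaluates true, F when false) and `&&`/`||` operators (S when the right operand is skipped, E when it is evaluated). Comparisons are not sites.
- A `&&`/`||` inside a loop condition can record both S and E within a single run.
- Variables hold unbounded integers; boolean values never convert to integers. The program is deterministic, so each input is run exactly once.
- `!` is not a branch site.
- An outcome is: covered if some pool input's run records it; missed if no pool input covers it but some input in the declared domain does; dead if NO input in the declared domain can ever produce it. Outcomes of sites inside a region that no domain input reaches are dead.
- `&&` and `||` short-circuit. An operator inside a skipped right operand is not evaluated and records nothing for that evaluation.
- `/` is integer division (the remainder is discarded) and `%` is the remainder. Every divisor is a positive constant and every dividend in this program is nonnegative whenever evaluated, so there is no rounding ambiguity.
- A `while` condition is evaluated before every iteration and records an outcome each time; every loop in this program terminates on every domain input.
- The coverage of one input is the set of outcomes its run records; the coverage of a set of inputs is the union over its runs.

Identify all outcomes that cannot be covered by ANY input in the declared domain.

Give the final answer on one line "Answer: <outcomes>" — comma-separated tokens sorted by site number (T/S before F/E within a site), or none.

running all 126 domain inputs and tallying outcomes:
  B4=F: no domain input ever produces it -> dead
  B6=T: no domain input ever produces it -> dead
  B6=F: no domain input ever produces it -> dead
  reachable outcomes have witnesses, e.g. B1=T (e.g. g=1, s=0, y=0), B1=F (e.g. g=1, s=-2, y=0), B2=S (e.g. g=1, s=-2, y=0), B2=E (e.g. g=1, s=0, y=0)

Answer: B4=F, B6=T, B6=F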